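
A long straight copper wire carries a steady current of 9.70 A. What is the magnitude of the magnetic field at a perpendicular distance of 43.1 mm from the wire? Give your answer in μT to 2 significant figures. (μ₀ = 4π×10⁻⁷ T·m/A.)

B ≈ 45 μT

For an infinitely long straight wire, B = μ₀I/(2πd).
B = (4π×10⁻⁷ × 9.70) / (2π × 0.0431) = 4.50×10⁻⁵ T.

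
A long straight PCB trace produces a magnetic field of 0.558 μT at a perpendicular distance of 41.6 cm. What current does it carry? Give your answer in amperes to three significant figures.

I ≈ 1.16 A

For a long straight wire B = μ₀I/(2πd), so I = 2πdB/μ₀.
I = 2π × 0.416 × 5.58×10⁻⁷ / (4π×10⁻⁷) = 1.16 A.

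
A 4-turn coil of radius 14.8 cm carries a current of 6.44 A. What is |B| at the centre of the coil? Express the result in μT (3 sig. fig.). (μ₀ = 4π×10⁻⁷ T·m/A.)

For an N-turn flat coil, B = Nμ₀I/(2R) with R = 0.148 m.
B = 4 × 2.73×10⁻⁵ T = 1.09×10⁻⁴ T.

B ≈ 109 μT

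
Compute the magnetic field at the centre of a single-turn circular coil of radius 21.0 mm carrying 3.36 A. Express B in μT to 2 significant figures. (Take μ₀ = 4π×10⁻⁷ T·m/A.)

At the centre of a circular loop the Biot–Savart law gives B = μ₀I/(2R).
B = (4π×10⁻⁷ × 3.36) / (2 × 0.021) = 1.01×10⁻⁴ T.

B ≈ 100 μT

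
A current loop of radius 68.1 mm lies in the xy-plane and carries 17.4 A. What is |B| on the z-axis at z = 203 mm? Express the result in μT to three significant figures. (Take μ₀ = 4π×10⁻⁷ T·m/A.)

On the axis of a circular loop, B = μ₀IR² / [2(R²+z²)^(3/2)].
R² + z² = (0.0681)² + (0.203)² = 0.04585 m², and (R²+z²)^(3/2) = 9.82×10⁻³ m³.
B = (4π×10⁻⁷ × 17.4 × 0.004638) / (2 × 9.82×10⁻³) = 5.16×10⁻⁶ T.

B ≈ 5.16 μT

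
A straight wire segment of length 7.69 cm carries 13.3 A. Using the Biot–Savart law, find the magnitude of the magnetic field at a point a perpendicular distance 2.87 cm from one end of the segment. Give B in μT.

For a finite straight segment, B = (μ₀I/4πd)(sinθ₁ + sinθ₂), where θ₁, θ₂ are the angles from the perpendicular to each end.
The perpendicular foot is at one end, so the two end-offsets along the wire are 0 and L = 0.0769 m.
sinθ₁ = 0/√(0²+0.0287²) = 0.0000; sinθ₂ = 0.0769/√(0.0769²+0.0287²) = 0.9369.
B = (4π×10⁻⁷ × 13.3) / (4π × 0.0287) × (0.0000 + 0.9369) = 4.34×10⁻⁵ T.

B ≈ 43.4 μT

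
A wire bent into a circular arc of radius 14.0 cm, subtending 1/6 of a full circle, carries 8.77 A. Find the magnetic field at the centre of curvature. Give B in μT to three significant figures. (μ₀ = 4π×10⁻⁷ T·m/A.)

B ≈ 6.56 μT

The Biot–Savart field of a circular arc at its centre is B = μ₀Iφ/(4πR), with φ = 1.047 rad.
B = (4π×10⁻⁷ × 8.77 × 1.047) / (4π × 0.14) = 6.56×10⁻⁶ T.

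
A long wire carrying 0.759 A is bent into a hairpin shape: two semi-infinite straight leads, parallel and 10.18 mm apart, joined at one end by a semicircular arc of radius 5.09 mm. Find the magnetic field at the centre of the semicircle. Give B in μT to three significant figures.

B ≈ 76.7 μT

The semicircular arc contributes B_arc = μ₀I·π/(4πR) = μ₀I/(4R) = 4.68×10⁻⁵ T.
Each semi-infinite lead is at perpendicular distance R = 0.00509 m from the centre, with the perpendicular foot at its near end, so it contributes μ₀I/(4πR); both point the same way, together 2.98×10⁻⁵ T.
Arc and leads all point the same direction: B = 4.68×10⁻⁵ + 2.98×10⁻⁵ = 7.67×10⁻⁵ T.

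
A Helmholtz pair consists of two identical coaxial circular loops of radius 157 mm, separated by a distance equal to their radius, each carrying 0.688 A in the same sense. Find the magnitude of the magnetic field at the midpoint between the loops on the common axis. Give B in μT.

B ≈ 3.94 μT

Each loop contributes B = μ₀IR²/[2(R²+z²)^(3/2)] on the axis, with z measured from that loop.
Loop 1 (z = 0.0785 m): B₁ = 1.97×10⁻⁶ T. Loop 2 (z = 0.0785 m): B₂ = 1.97×10⁻⁶ T.
The fields add: B = B₁ + B₂ = 3.94×10⁻⁶ T.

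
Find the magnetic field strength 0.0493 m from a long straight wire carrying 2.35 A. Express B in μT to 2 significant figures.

B ≈ 9.5 μT

For an infinitely long straight wire, B = μ₀I/(2πd).
B = (4π×10⁻⁷ × 2.35) / (2π × 0.0493) = 9.53×10⁻⁶ T.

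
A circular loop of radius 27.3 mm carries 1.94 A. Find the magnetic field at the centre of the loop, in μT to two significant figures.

B ≈ 45 μT

At the centre of a circular loop the Biot–Savart law gives B = μ₀I/(2R).
B = (4π×10⁻⁷ × 1.94) / (2 × 0.0273) = 4.46×10⁻⁵ T.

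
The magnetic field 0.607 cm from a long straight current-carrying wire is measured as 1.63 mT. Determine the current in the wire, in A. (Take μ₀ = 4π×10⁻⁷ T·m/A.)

For a long straight wire B = μ₀I/(2πd), so I = 2πdB/μ₀.
I = 2π × 0.00607 × 1.63×10⁻³ / (4π×10⁻⁷) = 49.5 A.

I ≈ 49.5 A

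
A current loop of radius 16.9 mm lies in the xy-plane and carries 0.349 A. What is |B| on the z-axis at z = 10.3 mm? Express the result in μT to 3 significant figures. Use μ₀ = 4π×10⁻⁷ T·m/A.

On the axis of a circular loop, B = μ₀IR² / [2(R²+z²)^(3/2)].
R² + z² = (0.0169)² + (0.0103)² = 0.0003917 m², and (R²+z²)^(3/2) = 7.75×10⁻⁶ m³.
B = (4π×10⁻⁷ × 0.349 × 0.0002856) / (2 × 7.75×10⁻⁶) = 8.08×10⁻⁶ T.

B ≈ 8.08 μT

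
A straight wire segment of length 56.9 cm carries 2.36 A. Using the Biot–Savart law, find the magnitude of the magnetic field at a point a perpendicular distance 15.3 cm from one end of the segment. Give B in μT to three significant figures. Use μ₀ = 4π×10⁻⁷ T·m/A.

For a finite straight segment, B = (μ₀I/4πd)(sinθ₁ + sinθ₂), where θ₁, θ₂ are the angles from the perpendicular to each end.
The perpendicular foot is at one end, so the two end-offsets along the wire are 0 and L = 0.569 m.
sinθ₁ = 0/√(0²+0.153²) = 0.0000; sinθ₂ = 0.569/√(0.569²+0.153²) = 0.9657.
B = (4π×10⁻⁷ × 2.36) / (4π × 0.153) × (0.0000 + 0.9657) = 1.49×10⁻⁶ T.

B ≈ 1.49 μT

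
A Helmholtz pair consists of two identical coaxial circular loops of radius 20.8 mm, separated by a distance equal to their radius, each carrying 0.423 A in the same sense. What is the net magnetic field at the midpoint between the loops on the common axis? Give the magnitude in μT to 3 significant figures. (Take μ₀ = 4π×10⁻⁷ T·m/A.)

B ≈ 18.3 μT

Each loop contributes B = μ₀IR²/[2(R²+z²)^(3/2)] on the axis, with z measured from that loop.
Loop 1 (z = 0.0104 m): B₁ = 9.14×10⁻⁶ T. Loop 2 (z = 0.0104 m): B₂ = 9.14×10⁻⁶ T.
The fields add: B = B₁ + B₂ = 1.83×10⁻⁵ T.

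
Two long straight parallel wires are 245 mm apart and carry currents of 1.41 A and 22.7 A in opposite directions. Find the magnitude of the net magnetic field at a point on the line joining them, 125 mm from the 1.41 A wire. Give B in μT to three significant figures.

B ≈ 40.1 μT

Each long wire gives B = μ₀I/(2πd). Distances are d₁ = 0.125 m and d₂ = 0.12 m.
B₁ = 2.26×10⁻⁶ T, B₂ = 3.78×10⁻⁵ T.
Between antiparallel currents both contributions point the same way, so they add. B = B₁ + B₂ = 2.26×10⁻⁶ + 3.78×10⁻⁵ = 4.01×10⁻⁵ T.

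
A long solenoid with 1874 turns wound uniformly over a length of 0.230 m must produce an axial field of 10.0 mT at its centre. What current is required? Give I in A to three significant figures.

Inside a long solenoid B = μ₀nI with n = 8148 m⁻¹, so I = B/(μ₀n).
I = 1.00×10⁻² / (4π×10⁻⁷ × 8148) = 0.977 A.

I ≈ 0.977 A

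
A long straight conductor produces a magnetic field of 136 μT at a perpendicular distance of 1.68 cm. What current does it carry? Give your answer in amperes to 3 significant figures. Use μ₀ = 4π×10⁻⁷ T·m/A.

For a long straight wire B = μ₀I/(2πd), so I = 2πdB/μ₀.
I = 2π × 0.0168 × 1.36×10⁻⁴ / (4π×10⁻⁷) = 11.4 A.

I ≈ 11.4 A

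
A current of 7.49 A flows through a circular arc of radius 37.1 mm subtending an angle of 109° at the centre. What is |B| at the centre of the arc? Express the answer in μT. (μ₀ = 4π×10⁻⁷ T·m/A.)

B ≈ 38.4 μT

The Biot–Savart field of a circular arc at its centre is B = μ₀Iφ/(4πR), with φ = 1.902 rad.
B = (4π×10⁻⁷ × 7.49 × 1.902) / (4π × 0.0371) = 3.84×10⁻⁵ T.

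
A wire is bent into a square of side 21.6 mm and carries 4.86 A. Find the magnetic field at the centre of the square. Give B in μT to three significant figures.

Each side is a finite straight segment at perpendicular distance d = a/(2 tan(π/4)) = 0.0108 m from the centre, with end-angles ±π/4.
One side contributes B₁ = (μ₀I/4πd)·2 sin(π/4) = 6.36×10⁻⁵ T.
All 4 sides add in the same direction: B = 4 × 6.36×10⁻⁵ = 2.55×10⁻⁴ T.

B ≈ 255 μT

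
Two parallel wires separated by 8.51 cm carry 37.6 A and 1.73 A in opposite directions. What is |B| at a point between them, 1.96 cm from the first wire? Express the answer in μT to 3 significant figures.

Each long wire gives B = μ₀I/(2πd). Distances are d₁ = 0.0196 m and d₂ = 0.0655 m.
B₁ = 3.84×10⁻⁴ T, B₂ = 5.28×10⁻⁶ T.
Between antiparallel currents both contributions point the same way, so they add. B = B₁ + B₂ = 3.84×10⁻⁴ + 5.28×10⁻⁶ = 3.89×10⁻⁴ T.

B ≈ 389 μT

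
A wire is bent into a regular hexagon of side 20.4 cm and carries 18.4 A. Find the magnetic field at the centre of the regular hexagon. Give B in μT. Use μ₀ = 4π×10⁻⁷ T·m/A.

Each side is a finite straight segment at perpendicular distance d = a/(2 tan(π/6)) = 0.1767 m from the centre, with end-angles ±π/6.
One side contributes B₁ = (μ₀I/4πd)·2 sin(π/6) = 1.04×10⁻⁵ T.
All 6 sides add in the same direction: B = 6 × 1.04×10⁻⁵ = 6.25×10⁻⁵ T.

B ≈ 62.5 μT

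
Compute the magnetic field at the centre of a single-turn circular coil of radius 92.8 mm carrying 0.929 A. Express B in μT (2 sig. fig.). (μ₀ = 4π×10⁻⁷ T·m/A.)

At the centre of a circular loop the Biot–Savart law gives B = μ₀I/(2R).
B = (4π×10⁻⁷ × 0.929) / (2 × 0.0928) = 6.29×10⁻⁶ T.

B ≈ 6.3 μT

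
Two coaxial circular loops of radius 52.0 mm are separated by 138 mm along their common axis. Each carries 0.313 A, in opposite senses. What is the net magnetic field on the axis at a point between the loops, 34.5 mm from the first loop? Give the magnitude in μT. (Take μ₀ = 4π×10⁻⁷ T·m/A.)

Each loop contributes B = μ₀IR²/[2(R²+z²)^(3/2)] on the axis, with z measured from that loop.
Loop 1 (z = 0.0345 m): B₁ = 2.19×10⁻⁶ T. Loop 2 (z = 0.1035 m): B₂ = 3.42×10⁻⁷ T.
The fields oppose: B = |B₁ − B₂| = 1.85×10⁻⁶ T.

B ≈ 1.85 μT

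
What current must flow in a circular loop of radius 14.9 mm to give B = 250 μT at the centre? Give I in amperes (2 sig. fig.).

At the centre of a circular loop B = μ₀I/(2R), so I = 2RB/μ₀.
With R = 0.0149 m, I = 2 × 0.0149 × 2.50×10⁻⁴ / (4π×10⁻⁷) = 5.93 A.

I ≈ 5.9 A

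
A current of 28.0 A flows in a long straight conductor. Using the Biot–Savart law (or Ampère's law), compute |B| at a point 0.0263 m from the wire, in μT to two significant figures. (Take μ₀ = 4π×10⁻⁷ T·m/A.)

For an infinitely long straight wire, B = μ₀I/(2πd).
B = (4π×10⁻⁷ × 28.0) / (2π × 0.0263) = 2.13×10⁻⁴ T.

B ≈ 210 μT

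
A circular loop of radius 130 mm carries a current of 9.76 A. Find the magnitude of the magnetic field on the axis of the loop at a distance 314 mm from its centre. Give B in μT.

B ≈ 2.64 μT

On the axis of a circular loop, B = μ₀IR² / [2(R²+z²)^(3/2)].
R² + z² = (0.13)² + (0.314)² = 0.1155 m², and (R²+z²)^(3/2) = 3.93×10⁻² m³.
B = (4π×10⁻⁷ × 9.76 × 0.0169) / (2 × 3.93×10⁻²) = 2.64×10⁻⁶ T.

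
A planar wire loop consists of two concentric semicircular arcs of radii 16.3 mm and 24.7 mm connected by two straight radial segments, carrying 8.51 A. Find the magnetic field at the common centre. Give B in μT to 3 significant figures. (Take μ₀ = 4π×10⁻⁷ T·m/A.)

The radial connectors point toward the centre, so dl × r̂ = 0 and they contribute nothing.
Each semicircle gives μ₀I/(4R): inner arc 1.64×10⁻⁴ T, outer arc 1.08×10⁻⁴ T.
The two arcs carry current in opposite angular senses, so their fields oppose: B = |1.64×10⁻⁴ − 1.08×10⁻⁴| = 5.58×10⁻⁵ T.

B ≈ 55.8 μT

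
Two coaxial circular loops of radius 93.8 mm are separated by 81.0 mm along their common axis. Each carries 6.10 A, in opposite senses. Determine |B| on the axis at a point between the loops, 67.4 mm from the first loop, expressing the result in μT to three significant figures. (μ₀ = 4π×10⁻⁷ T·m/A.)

Each loop contributes B = μ₀IR²/[2(R²+z²)^(3/2)] on the axis, with z measured from that loop.
Loop 1 (z = 0.0674 m): B₁ = 2.19×10⁻⁵ T. Loop 2 (z = 0.0136 m): B₂ = 3.96×10⁻⁵ T.
The fields oppose: B = |B₁ − B₂| = 1.77×10⁻⁵ T.

B ≈ 17.7 μT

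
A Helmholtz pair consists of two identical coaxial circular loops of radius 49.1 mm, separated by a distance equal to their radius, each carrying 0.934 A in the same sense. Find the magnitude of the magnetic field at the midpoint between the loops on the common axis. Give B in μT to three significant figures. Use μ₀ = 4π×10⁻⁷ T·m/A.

B ≈ 17.1 μT

Each loop contributes B = μ₀IR²/[2(R²+z²)^(3/2)] on the axis, with z measured from that loop.
Loop 1 (z = 0.02455 m): B₁ = 8.55×10⁻⁶ T. Loop 2 (z = 0.02455 m): B₂ = 8.55×10⁻⁶ T.
The fields add: B = B₁ + B₂ = 1.71×10⁻⁵ T.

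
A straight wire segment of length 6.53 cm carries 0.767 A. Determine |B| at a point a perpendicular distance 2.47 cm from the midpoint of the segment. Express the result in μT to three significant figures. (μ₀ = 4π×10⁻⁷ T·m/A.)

For a finite straight segment, B = (μ₀I/4πd)(sinθ₁ + sinθ₂), where θ₁, θ₂ are the angles from the perpendicular to each end.
The perpendicular from the point meets the wire at its midpoint, so each end is L/2 = 0.03265 m away along the wire.
sinθ₁ = 0.03265/√(0.03265²+0.0247²) = 0.7975; sinθ₂ = 0.03265/√(0.03265²+0.0247²) = 0.7975.
B = (4π×10⁻⁷ × 0.767) / (4π × 0.0247) × (0.7975 + 0.7975) = 4.95×10⁻⁶ T.

B ≈ 4.95 μT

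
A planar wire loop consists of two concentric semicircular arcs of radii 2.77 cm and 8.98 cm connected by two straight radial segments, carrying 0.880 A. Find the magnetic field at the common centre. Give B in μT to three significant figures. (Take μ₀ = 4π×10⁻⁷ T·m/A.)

The radial connectors point toward the centre, so dl × r̂ = 0 and they contribute nothing.
Each semicircle gives μ₀I/(4R): inner arc 9.98×10⁻⁶ T, outer arc 3.08×10⁻⁶ T.
The two arcs carry current in opposite angular senses, so their fields oppose: B = |9.98×10⁻⁶ − 3.08×10⁻⁶| = 6.90×10⁻⁶ T.

B ≈ 6.90 μT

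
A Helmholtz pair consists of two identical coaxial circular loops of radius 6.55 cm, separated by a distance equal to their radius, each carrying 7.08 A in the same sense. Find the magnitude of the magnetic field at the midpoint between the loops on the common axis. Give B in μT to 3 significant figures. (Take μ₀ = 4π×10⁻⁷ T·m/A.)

B ≈ 97.2 μT

Each loop contributes B = μ₀IR²/[2(R²+z²)^(3/2)] on the axis, with z measured from that loop.
Loop 1 (z = 0.03275 m): B₁ = 4.86×10⁻⁵ T. Loop 2 (z = 0.03275 m): B₂ = 4.86×10⁻⁵ T.
The fields add: B = B₁ + B₂ = 9.72×10⁻⁵ T.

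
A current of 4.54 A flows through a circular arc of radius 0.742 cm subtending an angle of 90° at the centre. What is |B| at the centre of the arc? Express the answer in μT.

The Biot–Savart field of a circular arc at its centre is B = μ₀Iφ/(4πR), with φ = 1.571 rad.
B = (4π×10⁻⁷ × 4.54 × 1.571) / (4π × 0.00742) = 9.61×10⁻⁵ T.

B ≈ 96.1 μT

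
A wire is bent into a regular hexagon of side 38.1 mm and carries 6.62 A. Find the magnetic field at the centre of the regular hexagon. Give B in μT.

B ≈ 120 μT

Each side is a finite straight segment at perpendicular distance d = a/(2 tan(π/6)) = 0.033 m from the centre, with end-angles ±π/6.
One side contributes B₁ = (μ₀I/4πd)·2 sin(π/6) = 2.01×10⁻⁵ T.
All 6 sides add in the same direction: B = 6 × 2.01×10⁻⁵ = 1.20×10⁻⁴ T.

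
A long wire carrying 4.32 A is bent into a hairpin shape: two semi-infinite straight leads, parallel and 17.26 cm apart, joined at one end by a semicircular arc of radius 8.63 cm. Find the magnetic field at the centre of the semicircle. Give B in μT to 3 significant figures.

B ≈ 25.7 μT

The semicircular arc contributes B_arc = μ₀I·π/(4πR) = μ₀I/(4R) = 1.57×10⁻⁵ T.
Each semi-infinite lead is at perpendicular distance R = 0.0863 m from the centre, with the perpendicular foot at its near end, so it contributes μ₀I/(4πR); both point the same way, together 1.00×10⁻⁵ T.
Arc and leads all point the same direction: B = 1.57×10⁻⁵ + 1.00×10⁻⁵ = 2.57×10⁻⁵ T.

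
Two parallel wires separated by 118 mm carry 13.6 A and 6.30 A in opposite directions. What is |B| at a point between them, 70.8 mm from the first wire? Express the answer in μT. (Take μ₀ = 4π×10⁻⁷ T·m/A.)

B ≈ 65.1 μT

Each long wire gives B = μ₀I/(2πd). Distances are d₁ = 0.0708 m and d₂ = 0.0472 m.
B₁ = 3.84×10⁻⁵ T, B₂ = 2.67×10⁻⁵ T.
Between antiparallel currents both contributions point the same way, so they add. B = B₁ + B₂ = 3.84×10⁻⁵ + 2.67×10⁻⁵ = 6.51×10⁻⁵ T.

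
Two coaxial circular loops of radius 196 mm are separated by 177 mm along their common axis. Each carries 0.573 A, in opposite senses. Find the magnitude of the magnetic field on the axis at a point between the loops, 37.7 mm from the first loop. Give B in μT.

Each loop contributes B = μ₀IR²/[2(R²+z²)^(3/2)] on the axis, with z measured from that loop.
Loop 1 (z = 0.0377 m): B₁ = 1.74×10⁻⁶ T. Loop 2 (z = 0.1393 m): B₂ = 9.95×10⁻⁷ T.
The fields oppose: B = |B₁ − B₂| = 7.45×10⁻⁷ T.

B ≈ 0.745 μT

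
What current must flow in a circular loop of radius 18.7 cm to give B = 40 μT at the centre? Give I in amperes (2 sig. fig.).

At the centre of a circular loop B = μ₀I/(2R), so I = 2RB/μ₀.
With R = 0.187 m, I = 2 × 0.187 × 4.00×10⁻⁵ / (4π×10⁻⁷) = 11.9 A.

I ≈ 12 A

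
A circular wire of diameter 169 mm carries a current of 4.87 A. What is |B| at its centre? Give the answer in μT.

At the centre of a circular loop the Biot–Savart law gives B = μ₀I/(2R) (so R = 0.0845 m).
B = (4π×10⁻⁷ × 4.87) / (2 × 0.0845) = 3.62×10⁻⁵ T.

B ≈ 36.2 μT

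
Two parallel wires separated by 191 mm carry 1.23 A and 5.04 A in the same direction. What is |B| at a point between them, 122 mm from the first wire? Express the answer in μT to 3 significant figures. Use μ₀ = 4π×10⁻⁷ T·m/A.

Each long wire gives B = μ₀I/(2πd). Distances are d₁ = 0.122 m and d₂ = 0.069 m.
B₁ = 2.02×10⁻⁶ T, B₂ = 1.46×10⁻⁵ T.
Between parallel currents the two contributions point in opposite directions, so they subtract. B = |B₁ − B₂| = |2.02×10⁻⁶ − 1.46×10⁻⁵| = 1.26×10⁻⁵ T.

B ≈ 12.6 μT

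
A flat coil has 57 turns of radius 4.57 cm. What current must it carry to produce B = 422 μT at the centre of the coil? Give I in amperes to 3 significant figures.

I ≈ 0.538 A

For an N-turn coil, B = Nμ₀I/(2R) with R = 0.0457 m, so I = 2RB/(Nμ₀) = 2 × 0.0457 × 4.22×10⁻⁴ / (57 × 4π×10⁻⁷) = 0.538 A.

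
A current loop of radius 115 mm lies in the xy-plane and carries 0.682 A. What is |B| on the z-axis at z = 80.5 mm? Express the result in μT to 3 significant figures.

On the axis of a circular loop, B = μ₀IR² / [2(R²+z²)^(3/2)].
R² + z² = (0.115)² + (0.0805)² = 0.01971 m², and (R²+z²)^(3/2) = 2.77×10⁻³ m³.
B = (4π×10⁻⁷ × 0.682 × 0.01323) / (2 × 2.77×10⁻³) = 2.05×10⁻⁶ T.

B ≈ 2.05 μT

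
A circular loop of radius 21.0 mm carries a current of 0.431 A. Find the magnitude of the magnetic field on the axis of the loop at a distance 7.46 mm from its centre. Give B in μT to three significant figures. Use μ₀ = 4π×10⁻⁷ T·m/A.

B ≈ 10.8 μT

On the axis of a circular loop, B = μ₀IR² / [2(R²+z²)^(3/2)].
R² + z² = (0.021)² + (0.00746)² = 0.0004967 m², and (R²+z²)^(3/2) = 1.11×10⁻⁵ m³.
B = (4π×10⁻⁷ × 0.431 × 0.000441) / (2 × 1.11×10⁻⁵) = 1.08×10⁻⁵ T.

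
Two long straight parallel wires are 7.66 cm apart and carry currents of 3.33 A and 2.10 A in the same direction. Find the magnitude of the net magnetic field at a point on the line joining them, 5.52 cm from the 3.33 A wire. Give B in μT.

Each long wire gives B = μ₀I/(2πd). Distances are d₁ = 0.0552 m and d₂ = 0.0214 m.
B₁ = 1.21×10⁻⁵ T, B₂ = 1.96×10⁻⁵ T.
Between parallel currents the two contributions point in opposite directions, so they subtract. B = |B₁ − B₂| = |1.21×10⁻⁵ − 1.96×10⁻⁵| = 7.56×10⁻⁶ T.

B ≈ 7.56 μT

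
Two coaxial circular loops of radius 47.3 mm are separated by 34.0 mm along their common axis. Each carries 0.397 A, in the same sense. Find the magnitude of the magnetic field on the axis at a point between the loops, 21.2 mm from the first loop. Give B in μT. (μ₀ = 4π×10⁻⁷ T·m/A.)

Each loop contributes B = μ₀IR²/[2(R²+z²)^(3/2)] on the axis, with z measured from that loop.
Loop 1 (z = 0.0212 m): B₁ = 4.01×10⁻⁶ T. Loop 2 (z = 0.0128 m): B₂ = 4.74×10⁻⁶ T.
The fields add: B = B₁ + B₂ = 8.75×10⁻⁶ T.

B ≈ 8.75 μT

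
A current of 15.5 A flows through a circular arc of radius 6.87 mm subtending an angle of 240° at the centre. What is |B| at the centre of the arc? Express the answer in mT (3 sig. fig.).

The Biot–Savart field of a circular arc at its centre is B = μ₀Iφ/(4πR), with φ = 4.189 rad.
B = (4π×10⁻⁷ × 15.5 × 4.189) / (4π × 0.00687) = 9.45×10⁻⁴ T.

B ≈ 0.945 mT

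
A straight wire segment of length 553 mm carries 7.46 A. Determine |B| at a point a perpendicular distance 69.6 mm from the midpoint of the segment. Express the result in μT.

For a finite straight segment, B = (μ₀I/4πd)(sinθ₁ + sinθ₂), where θ₁, θ₂ are the angles from the perpendicular to each end.
The perpendicular from the point meets the wire at its midpoint, so each end is L/2 = 0.2765 m away along the wire.
sinθ₁ = 0.2765/√(0.2765²+0.0696²) = 0.9697; sinθ₂ = 0.2765/√(0.2765²+0.0696²) = 0.9697.
B = (4π×10⁻⁷ × 7.46) / (4π × 0.0696) × (0.9697 + 0.9697) = 2.08×10⁻⁵ T.

B ≈ 20.8 μT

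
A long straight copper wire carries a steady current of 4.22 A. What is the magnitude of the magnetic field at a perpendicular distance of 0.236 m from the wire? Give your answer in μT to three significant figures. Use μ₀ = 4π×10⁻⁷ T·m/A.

B ≈ 3.58 μT

For an infinitely long straight wire, B = μ₀I/(2πd).
B = (4π×10⁻⁷ × 4.22) / (2π × 0.236) = 3.58×10⁻⁶ T.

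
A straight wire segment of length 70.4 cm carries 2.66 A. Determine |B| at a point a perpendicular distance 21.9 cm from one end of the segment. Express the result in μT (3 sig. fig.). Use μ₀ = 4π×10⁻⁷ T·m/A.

For a finite straight segment, B = (μ₀I/4πd)(sinθ₁ + sinθ₂), where θ₁, θ₂ are the angles from the perpendicular to each end.
The perpendicular foot is at one end, so the two end-offsets along the wire are 0 and L = 0.704 m.
sinθ₁ = 0/√(0²+0.219²) = 0.0000; sinθ₂ = 0.704/√(0.704²+0.219²) = 0.9549.
B = (4π×10⁻⁷ × 2.66) / (4π × 0.219) × (0.0000 + 0.9549) = 1.16×10⁻⁶ T.

B ≈ 1.16 μT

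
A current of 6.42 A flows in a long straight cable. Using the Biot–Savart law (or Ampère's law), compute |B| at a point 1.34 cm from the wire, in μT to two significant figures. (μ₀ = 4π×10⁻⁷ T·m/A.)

B ≈ 96 μT

For an infinitely long straight wire, B = μ₀I/(2πd).
B = (4π×10⁻⁷ × 6.42) / (2π × 0.0134) = 9.58×10⁻⁵ T.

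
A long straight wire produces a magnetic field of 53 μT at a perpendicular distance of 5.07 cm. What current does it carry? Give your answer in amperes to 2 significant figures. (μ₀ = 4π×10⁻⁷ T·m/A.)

I ≈ 13 A

For a long straight wire B = μ₀I/(2πd), so I = 2πdB/μ₀.
I = 2π × 0.0507 × 5.30×10⁻⁵ / (4π×10⁻⁷) = 13.4 A.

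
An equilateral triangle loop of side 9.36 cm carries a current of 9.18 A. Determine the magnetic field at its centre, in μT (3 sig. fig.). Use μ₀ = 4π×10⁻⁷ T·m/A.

B ≈ 177 μT

Each side is a finite straight segment at perpendicular distance d = a/(2 tan(π/3)) = 0.02702 m from the centre, with end-angles ±π/3.
One side contributes B₁ = (μ₀I/4πd)·2 sin(π/3) = 5.88×10⁻⁵ T.
All 3 sides add in the same direction: B = 3 × 5.88×10⁻⁵ = 1.77×10⁻⁴ T.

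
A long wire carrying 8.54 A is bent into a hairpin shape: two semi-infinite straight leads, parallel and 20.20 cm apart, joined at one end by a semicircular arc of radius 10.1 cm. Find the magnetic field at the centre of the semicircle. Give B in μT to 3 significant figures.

The semicircular arc contributes B_arc = μ₀I·π/(4πR) = μ₀I/(4R) = 2.66×10⁻⁵ T.
Each semi-infinite lead is at perpendicular distance R = 0.101 m from the centre, with the perpendicular foot at its near end, so it contributes μ₀I/(4πR); both point the same way, together 1.69×10⁻⁵ T.
Arc and leads all point the same direction: B = 2.66×10⁻⁵ + 1.69×10⁻⁵ = 4.35×10⁻⁵ T.

B ≈ 43.5 μT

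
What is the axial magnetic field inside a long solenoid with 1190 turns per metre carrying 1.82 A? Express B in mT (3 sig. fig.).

Inside a long solenoid, B = μ₀nI with n = 1190 turns/m.
B = 4π×10⁻⁷ × 1190 × 1.82 = 2.72×10⁻³ T.

B ≈ 2.72 mT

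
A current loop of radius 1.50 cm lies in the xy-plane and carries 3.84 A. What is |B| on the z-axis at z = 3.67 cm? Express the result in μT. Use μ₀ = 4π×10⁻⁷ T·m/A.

On the axis of a circular loop, B = μ₀IR² / [2(R²+z²)^(3/2)].
R² + z² = (0.015)² + (0.0367)² = 0.001572 m², and (R²+z²)^(3/2) = 6.23×10⁻⁵ m³.
B = (4π×10⁻⁷ × 3.84 × 0.000225) / (2 × 6.23×10⁻⁵) = 8.71×10⁻⁶ T.

B ≈ 8.71 μT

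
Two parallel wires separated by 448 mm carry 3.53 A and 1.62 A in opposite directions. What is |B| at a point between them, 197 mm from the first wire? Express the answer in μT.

Each long wire gives B = μ₀I/(2πd). Distances are d₁ = 0.197 m and d₂ = 0.251 m.
B₁ = 3.58×10⁻⁶ T, B₂ = 1.29×10⁻⁶ T.
Between antiparallel currents both contributions point the same way, so they add. B = B₁ + B₂ = 3.58×10⁻⁶ + 1.29×10⁻⁶ = 4.87×10⁻⁶ T.

B ≈ 4.87 μT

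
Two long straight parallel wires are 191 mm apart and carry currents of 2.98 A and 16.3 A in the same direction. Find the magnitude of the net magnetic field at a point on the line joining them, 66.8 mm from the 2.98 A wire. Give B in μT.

Each long wire gives B = μ₀I/(2πd). Distances are d₁ = 0.0668 m and d₂ = 0.1242 m.
B₁ = 8.92×10⁻⁶ T, B₂ = 2.62×10⁻⁵ T.
Between parallel currents the two contributions point in opposite directions, so they subtract. B = |B₁ − B₂| = |8.92×10⁻⁶ − 2.62×10⁻⁵| = 1.73×10⁻⁵ T.

B ≈ 17.3 μT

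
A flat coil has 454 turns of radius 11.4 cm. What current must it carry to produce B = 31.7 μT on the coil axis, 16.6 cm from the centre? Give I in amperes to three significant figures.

I ≈ 0.0698 A

For an N-turn coil, B = Nμ₀IR²/[2(R²+z²)^(3/2)] with R = 0.114 m, z = 0.166 m, so I = 2B(R²+z²)^(3/2)/(Nμ₀R²) = 2 × 3.17×10⁻⁵ × 8.17×10⁻³ / (454 × 4π×10⁻⁷ × 0.013) = 6.98×10⁻² A.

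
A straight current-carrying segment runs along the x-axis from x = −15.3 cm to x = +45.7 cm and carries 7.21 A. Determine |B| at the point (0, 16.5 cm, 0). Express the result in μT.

For a finite straight segment, B = (μ₀I/4πd)(sinθ₁ + sinθ₂), where θ₁, θ₂ are the angles from the perpendicular to each end.
The perpendicular distance is d = 0.165 m; the end-offsets along the wire are a = 0.153 m and b = 0.457 m.
sinθ₁ = 0.153/√(0.153²+0.165²) = 0.6799; sinθ₂ = 0.457/√(0.457²+0.165²) = 0.9406.
B = (4π×10⁻⁷ × 7.21) / (4π × 0.165) × (0.6799 + 0.9406) = 7.08×10⁻⁶ T.

B ≈ 7.08 μT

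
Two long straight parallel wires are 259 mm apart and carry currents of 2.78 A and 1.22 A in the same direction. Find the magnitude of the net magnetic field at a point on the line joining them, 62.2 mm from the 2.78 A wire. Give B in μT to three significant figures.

B ≈ 7.70 μT

Each long wire gives B = μ₀I/(2πd). Distances are d₁ = 0.0622 m and d₂ = 0.1968 m.
B₁ = 8.94×10⁻⁶ T, B₂ = 1.24×10⁻⁶ T.
Between parallel currents the two contributions point in opposite directions, so they subtract. B = |B₁ − B₂| = |8.94×10⁻⁶ − 1.24×10⁻⁶| = 7.70×10⁻⁶ T.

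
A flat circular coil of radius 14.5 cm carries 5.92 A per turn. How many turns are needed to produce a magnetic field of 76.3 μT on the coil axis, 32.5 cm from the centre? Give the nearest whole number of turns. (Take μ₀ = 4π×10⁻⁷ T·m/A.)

N = 44

For an N-turn coil, B = Nμ₀IR²/[2(R²+z²)^(3/2)]. A single turn gives B₁ = 1.74×10⁻⁶ T with R = 0.145 m, z = 0.325 m.
N = B/B₁ = 7.63×10⁻⁵ / 1.74×10⁻⁶ = 43.97.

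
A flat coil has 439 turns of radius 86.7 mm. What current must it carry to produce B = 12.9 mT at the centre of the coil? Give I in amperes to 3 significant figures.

I ≈ 4.05 A

For an N-turn coil, B = Nμ₀I/(2R) with R = 0.0867 m, so I = 2RB/(Nμ₀) = 2 × 0.0867 × 1.29×10⁻² / (439 × 4π×10⁻⁷) = 4.05 A.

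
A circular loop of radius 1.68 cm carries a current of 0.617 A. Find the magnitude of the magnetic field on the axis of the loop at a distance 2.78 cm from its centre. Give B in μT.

B ≈ 3.19 μT

On the axis of a circular loop, B = μ₀IR² / [2(R²+z²)^(3/2)].
R² + z² = (0.0168)² + (0.0278)² = 0.001055 m², and (R²+z²)^(3/2) = 3.43×10⁻⁵ m³.
B = (4π×10⁻⁷ × 0.617 × 0.0002822) / (2 × 3.43×10⁻⁵) = 3.19×10⁻⁶ T.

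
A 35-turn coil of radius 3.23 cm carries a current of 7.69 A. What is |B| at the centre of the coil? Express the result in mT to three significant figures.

B ≈ 5.24 mT

For an N-turn flat coil, B = Nμ₀I/(2R) with R = 0.0323 m.
B = 35 × 1.50×10⁻⁴ T = 5.24×10⁻³ T.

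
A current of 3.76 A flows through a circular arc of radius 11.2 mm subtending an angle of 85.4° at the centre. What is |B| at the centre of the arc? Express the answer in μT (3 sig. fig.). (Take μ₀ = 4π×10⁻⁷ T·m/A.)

B ≈ 50.0 μT

The Biot–Savart field of a circular arc at its centre is B = μ₀Iφ/(4πR), with φ = 1.491 rad.
B = (4π×10⁻⁷ × 3.76 × 1.491) / (4π × 0.0112) = 5.00×10⁻⁵ T.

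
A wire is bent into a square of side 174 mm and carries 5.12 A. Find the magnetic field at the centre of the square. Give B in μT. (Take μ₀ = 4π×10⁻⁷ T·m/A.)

Each side is a finite straight segment at perpendicular distance d = a/(2 tan(π/4)) = 0.087 m from the centre, with end-angles ±π/4.
One side contributes B₁ = (μ₀I/4πd)·2 sin(π/4) = 8.32×10⁻⁶ T.
All 4 sides add in the same direction: B = 4 × 8.32×10⁻⁶ = 3.33×10⁻⁵ T.

B ≈ 33.3 μT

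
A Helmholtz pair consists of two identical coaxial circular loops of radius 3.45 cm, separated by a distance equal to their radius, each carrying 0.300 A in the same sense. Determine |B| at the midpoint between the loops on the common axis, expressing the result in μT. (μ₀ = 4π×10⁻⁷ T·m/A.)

Each loop contributes B = μ₀IR²/[2(R²+z²)^(3/2)] on the axis, with z measured from that loop.
Loop 1 (z = 0.01725 m): B₁ = 3.91×10⁻⁶ T. Loop 2 (z = 0.01725 m): B₂ = 3.91×10⁻⁶ T.
The fields add: B = B₁ + B₂ = 7.82×10⁻⁶ T.

B ≈ 7.82 μT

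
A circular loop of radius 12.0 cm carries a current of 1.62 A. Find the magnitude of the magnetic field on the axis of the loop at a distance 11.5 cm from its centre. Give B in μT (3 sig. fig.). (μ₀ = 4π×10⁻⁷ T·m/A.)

On the axis of a circular loop, B = μ₀IR² / [2(R²+z²)^(3/2)].
R² + z² = (0.12)² + (0.115)² = 0.02763 m², and (R²+z²)^(3/2) = 4.59×10⁻³ m³.
B = (4π×10⁻⁷ × 1.62 × 0.0144) / (2 × 4.59×10⁻³) = 3.19×10⁻⁶ T.

B ≈ 3.19 μT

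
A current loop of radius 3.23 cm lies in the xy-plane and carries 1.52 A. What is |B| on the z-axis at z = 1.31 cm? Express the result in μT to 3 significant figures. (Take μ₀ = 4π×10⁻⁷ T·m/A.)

On the axis of a circular loop, B = μ₀IR² / [2(R²+z²)^(3/2)].
R² + z² = (0.0323)² + (0.0131)² = 0.001215 m², and (R²+z²)^(3/2) = 4.23×10⁻⁵ m³.
B = (4π×10⁻⁷ × 1.52 × 0.001043) / (2 × 4.23×10⁻⁵) = 2.35×10⁻⁵ T.

B ≈ 23.5 μT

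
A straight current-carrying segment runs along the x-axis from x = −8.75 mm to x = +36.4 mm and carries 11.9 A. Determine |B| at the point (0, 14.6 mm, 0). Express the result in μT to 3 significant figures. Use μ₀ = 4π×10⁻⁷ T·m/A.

For a finite straight segment, B = (μ₀I/4πd)(sinθ₁ + sinθ₂), where θ₁, θ₂ are the angles from the perpendicular to each end.
The perpendicular distance is d = 0.0146 m; the end-offsets along the wire are a = 0.00875 m and b = 0.0364 m.
sinθ₁ = 0.00875/√(0.00875²+0.0146²) = 0.5141; sinθ₂ = 0.0364/√(0.0364²+0.0146²) = 0.9281.
B = (4π×10⁻⁷ × 11.9) / (4π × 0.0146) × (0.5141 + 0.9281) = 1.18×10⁻⁴ T.

B ≈ 118 μT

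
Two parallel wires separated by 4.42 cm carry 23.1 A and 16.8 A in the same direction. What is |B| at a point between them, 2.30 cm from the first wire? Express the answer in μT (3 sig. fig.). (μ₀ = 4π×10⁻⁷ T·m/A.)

Each long wire gives B = μ₀I/(2πd). Distances are d₁ = 0.023 m and d₂ = 0.0212 m.
B₁ = 2.01×10⁻⁴ T, B₂ = 1.58×10⁻⁴ T.
Between parallel currents the two contributions point in opposite directions, so they subtract. B = |B₁ − B₂| = |2.01×10⁻⁴ − 1.58×10⁻⁴| = 4.24×10⁻⁵ T.

B ≈ 42.4 μT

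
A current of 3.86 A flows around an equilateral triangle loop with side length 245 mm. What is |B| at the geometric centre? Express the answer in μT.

Each side is a finite straight segment at perpendicular distance d = a/(2 tan(π/3)) = 0.07073 m from the centre, with end-angles ±π/3.
One side contributes B₁ = (μ₀I/4πd)·2 sin(π/3) = 9.45×10⁻⁶ T.
All 3 sides add in the same direction: B = 3 × 9.45×10⁻⁶ = 2.84×10⁻⁵ T.

B ≈ 28.4 μT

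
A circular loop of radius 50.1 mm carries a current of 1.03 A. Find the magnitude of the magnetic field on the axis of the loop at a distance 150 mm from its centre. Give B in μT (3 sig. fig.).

B ≈ 0.411 μT

On the axis of a circular loop, B = μ₀IR² / [2(R²+z²)^(3/2)].
R² + z² = (0.0501)² + (0.15)² = 0.02501 m², and (R²+z²)^(3/2) = 3.96×10⁻³ m³.
B = (4π×10⁻⁷ × 1.03 × 0.00251) / (2 × 3.96×10⁻³) = 4.11×10⁻⁷ T.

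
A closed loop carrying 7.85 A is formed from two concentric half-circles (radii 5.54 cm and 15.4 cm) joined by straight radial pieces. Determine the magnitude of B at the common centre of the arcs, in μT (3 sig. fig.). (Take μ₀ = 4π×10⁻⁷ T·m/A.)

B ≈ 28.5 μT

The radial connectors point toward the centre, so dl × r̂ = 0 and they contribute nothing.
Each semicircle gives μ₀I/(4R): inner arc 4.45×10⁻⁵ T, outer arc 1.60×10⁻⁵ T.
The two arcs carry current in opposite angular senses, so their fields oppose: B = |4.45×10⁻⁵ − 1.60×10⁻⁵| = 2.85×10⁻⁵ T.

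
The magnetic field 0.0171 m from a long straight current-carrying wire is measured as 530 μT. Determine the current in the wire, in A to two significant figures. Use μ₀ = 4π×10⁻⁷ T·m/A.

For a long straight wire B = μ₀I/(2πd), so I = 2πdB/μ₀.
I = 2π × 0.0171 × 5.30×10⁻⁴ / (4π×10⁻⁷) = 45.3 A.

I ≈ 45 A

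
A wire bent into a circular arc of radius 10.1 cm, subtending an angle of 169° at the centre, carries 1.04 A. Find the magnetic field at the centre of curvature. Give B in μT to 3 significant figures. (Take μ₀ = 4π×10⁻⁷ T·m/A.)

B ≈ 3.04 μT

The Biot–Savart field of a circular arc at its centre is B = μ₀Iφ/(4πR), with φ = 2.95 rad.
B = (4π×10⁻⁷ × 1.04 × 2.95) / (4π × 0.101) = 3.04×10⁻⁶ T.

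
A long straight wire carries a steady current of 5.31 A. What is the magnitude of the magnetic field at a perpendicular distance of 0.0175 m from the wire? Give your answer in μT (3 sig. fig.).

B ≈ 60.7 μT

For an infinitely long straight wire, B = μ₀I/(2πd).
B = (4π×10⁻⁷ × 5.31) / (2π × 0.0175) = 6.07×10⁻⁵ T.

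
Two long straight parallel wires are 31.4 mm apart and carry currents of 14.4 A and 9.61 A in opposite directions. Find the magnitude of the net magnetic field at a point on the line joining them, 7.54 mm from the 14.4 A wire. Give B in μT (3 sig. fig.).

B ≈ 463 μT

Each long wire gives B = μ₀I/(2πd). Distances are d₁ = 0.00754 m and d₂ = 0.02386 m.
B₁ = 3.82×10⁻⁴ T, B₂ = 8.06×10⁻⁵ T.
Between antiparallel currents both contributions point the same way, so they add. B = B₁ + B₂ = 3.82×10⁻⁴ + 8.06×10⁻⁵ = 4.63×10⁻⁴ T.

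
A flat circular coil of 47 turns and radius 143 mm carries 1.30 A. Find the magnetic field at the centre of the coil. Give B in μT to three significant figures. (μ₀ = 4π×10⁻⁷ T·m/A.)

For an N-turn flat coil, B = Nμ₀I/(2R) with R = 0.143 m.
B = 47 × 5.71×10⁻⁶ T = 2.68×10⁻⁴ T.

B ≈ 268 μT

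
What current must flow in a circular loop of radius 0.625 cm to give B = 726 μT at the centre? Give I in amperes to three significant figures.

At the centre of a circular loop B = μ₀I/(2R), so I = 2RB/μ₀.
With R = 0.00625 m, I = 2 × 0.00625 × 7.26×10⁻⁴ / (4π×10⁻⁷) = 7.22 A.

I ≈ 7.22 A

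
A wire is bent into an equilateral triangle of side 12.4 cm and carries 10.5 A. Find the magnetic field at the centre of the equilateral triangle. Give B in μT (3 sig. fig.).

Each side is a finite straight segment at perpendicular distance d = a/(2 tan(π/3)) = 0.0358 m from the centre, with end-angles ±π/3.
One side contributes B₁ = (μ₀I/4πd)·2 sin(π/3) = 5.08×10⁻⁵ T.
All 3 sides add in the same direction: B = 3 × 5.08×10⁻⁵ = 1.52×10⁻⁴ T.

B ≈ 152 μT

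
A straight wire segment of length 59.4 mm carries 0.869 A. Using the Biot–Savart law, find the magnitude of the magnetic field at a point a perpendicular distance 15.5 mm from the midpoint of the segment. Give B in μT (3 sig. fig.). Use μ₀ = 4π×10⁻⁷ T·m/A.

For a finite straight segment, B = (μ₀I/4πd)(sinθ₁ + sinθ₂), where θ₁, θ₂ are the angles from the perpendicular to each end.
The perpendicular from the point meets the wire at its midpoint, so each end is L/2 = 0.0297 m away along the wire.
sinθ₁ = 0.0297/√(0.0297²+0.0155²) = 0.8865; sinθ₂ = 0.0297/√(0.0297²+0.0155²) = 0.8865.
B = (4π×10⁻⁷ × 0.869) / (4π × 0.0155) × (0.8865 + 0.8865) = 9.94×10⁻⁶ T.

B ≈ 9.94 μT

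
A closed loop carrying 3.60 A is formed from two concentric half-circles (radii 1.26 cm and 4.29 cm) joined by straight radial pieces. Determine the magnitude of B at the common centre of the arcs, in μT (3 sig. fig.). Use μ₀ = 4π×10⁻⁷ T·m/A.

B ≈ 63.4 μT

The radial connectors point toward the centre, so dl × r̂ = 0 and they contribute nothing.
Each semicircle gives μ₀I/(4R): inner arc 8.98×10⁻⁵ T, outer arc 2.64×10⁻⁵ T.
The two arcs carry current in opposite angular senses, so their fields oppose: B = |8.98×10⁻⁵ − 2.64×10⁻⁵| = 6.34×10⁻⁵ T.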